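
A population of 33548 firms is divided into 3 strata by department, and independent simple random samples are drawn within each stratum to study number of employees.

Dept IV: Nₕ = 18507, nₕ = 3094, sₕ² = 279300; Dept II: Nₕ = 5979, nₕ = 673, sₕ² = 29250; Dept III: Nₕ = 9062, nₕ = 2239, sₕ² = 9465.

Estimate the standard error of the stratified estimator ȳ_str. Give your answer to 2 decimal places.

Var(ȳ_str) = Σₕ Wₕ²(1 − fₕ)sₕ²/nₕ with Wₕ = Nₕ/N, N = 33548.
Dept IV: Wₕ = 0.55165733; term = 0.55165733²·(1 − 0.16717999)·279300/3094 = 22.879186.
Dept II: Wₕ = 0.17822225; term = 0.17822225²·(1 − 0.11256063)·29250/673 = 1.2251051.
Dept III: Wₕ = 0.27012042; term = 0.27012042²·(1 − 0.24707570)·9465/2239 = 0.23223768.
Sum = 24.336529.
SE = √(24.336529) = 4.93.

4.93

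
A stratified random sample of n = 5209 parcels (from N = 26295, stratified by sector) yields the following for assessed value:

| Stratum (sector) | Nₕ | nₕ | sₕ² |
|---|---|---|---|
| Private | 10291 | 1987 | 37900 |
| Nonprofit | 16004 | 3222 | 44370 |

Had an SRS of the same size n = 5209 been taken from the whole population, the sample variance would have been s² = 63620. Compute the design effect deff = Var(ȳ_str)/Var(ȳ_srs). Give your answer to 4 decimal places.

0.6567

Var(ȳ_str) = Σ Wₕ²(1−fₕ)sₕ²/nₕ with Wₕ = Nₕ/26295:
  Private: (10291/26295)²·(1−1987/10291)·37900/1987 = 2.357436
  Nonprofit: (16004/26295)²·(1−3222/16004)·44370/3222 = 4.074224
  → Var(ȳ_str) = 6.43166.
Var(ȳ_srs) = (1 − 5209/26295)·63620/5209 = 9.7940053.
deff = 6.43166 / 9.7940053 = 0.6567.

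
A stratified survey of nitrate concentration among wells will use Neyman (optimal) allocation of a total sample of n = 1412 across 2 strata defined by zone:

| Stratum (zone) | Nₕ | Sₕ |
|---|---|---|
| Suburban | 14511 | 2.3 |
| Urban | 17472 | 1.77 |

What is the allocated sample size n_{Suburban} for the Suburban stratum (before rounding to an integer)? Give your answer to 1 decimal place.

732.9

Neyman allocation: nₕ = n·NₕSₕ / Σⱼ NⱼSⱼ.
Σ NⱼSⱼ = 14511·2.3 + 17472·1.77 = 64300.74.
n_{Suburban} = 1412·14511·2.3 / 64300.74 = 732.9.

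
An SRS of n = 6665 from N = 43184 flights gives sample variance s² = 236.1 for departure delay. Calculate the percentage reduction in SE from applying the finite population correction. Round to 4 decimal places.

f = n/N = 6665/43184 = 0.15433957.
SE_no-fpc = √(s²/n) = 0.18821226; SE_fpc = √((1−f)s²/n) = 0.17307962.
Ratio = √(1−f) = 0.91959797. Reduction = 100·(1 − 0.91959797) = 8.0402%.

8.0402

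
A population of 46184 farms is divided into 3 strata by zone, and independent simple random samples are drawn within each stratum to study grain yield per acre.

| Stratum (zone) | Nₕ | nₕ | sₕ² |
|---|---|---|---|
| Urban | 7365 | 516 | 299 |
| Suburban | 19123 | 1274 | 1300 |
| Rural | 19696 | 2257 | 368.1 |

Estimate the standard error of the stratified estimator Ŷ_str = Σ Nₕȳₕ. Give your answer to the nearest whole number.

20822

Var(Ŷ_str) = Σₕ Nₕ²(1 − fₕ)sₕ²/nₕ.
Urban: 7365²·(1 − 516/7365)·299/516 = 2.9229501 × 10^7.
Suburban: 19123²·(1 − 1274/19123)·1300/1274 = 3.4829227 × 10^8.
Rural: 19696²·(1 − 2257/19696)·368.1/2257 = 5.6018809 × 10^7.
Sum = 4.3354058 × 10^8.
SE = √(4.3354058 × 10^8) = 20822.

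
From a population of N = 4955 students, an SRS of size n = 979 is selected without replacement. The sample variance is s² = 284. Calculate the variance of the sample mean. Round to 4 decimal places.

Under SRS without replacement, Var(ȳ) = (1 − f)·s²/n with f = n/N = 979/4955 = 0.19757820.
Var(ȳ) = (1 − 0.19757820)·284/979 = 0.80242180·0.29009193 = 0.23277609.

0.2328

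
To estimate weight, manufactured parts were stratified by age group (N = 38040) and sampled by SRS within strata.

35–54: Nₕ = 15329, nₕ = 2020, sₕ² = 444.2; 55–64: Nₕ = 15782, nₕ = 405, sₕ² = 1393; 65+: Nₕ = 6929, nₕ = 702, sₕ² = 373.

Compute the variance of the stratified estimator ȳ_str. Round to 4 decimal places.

0.6237

Var(ȳ_str) = Σₕ Wₕ²(1 − fₕ)sₕ²/nₕ with Wₕ = Nₕ/N, N = 38040.
35–54: Wₕ = 0.40297056; term = 0.40297056²·(1 − 0.13177637)·444.2/2020 = 0.031003121.
55–64: Wₕ = 0.41487907; term = 0.41487907²·(1 − 0.02566215)·1393/405 = 0.57683118.
65+: Wₕ = 0.18215037; term = 0.18215037²·(1 − 0.10131332)·373/702 = 0.015843099.
Sum = 0.6236774.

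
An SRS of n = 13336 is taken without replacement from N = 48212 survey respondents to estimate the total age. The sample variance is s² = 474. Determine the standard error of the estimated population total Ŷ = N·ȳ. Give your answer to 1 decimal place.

Var(Ŷ) = N²·Var(ȳ) = N²·(1 − n/N)·s²/n.
f = 13336/48212 = 0.27661163; Var(ȳ) = 0.72338837·474/13336 = 0.025711314.
Var(Ŷ) = 48212² · 0.025711314 = 5.97633 × 10^7.
SE(Ŷ) = √(5.97633 × 10^7) = 7730.7.

7730.7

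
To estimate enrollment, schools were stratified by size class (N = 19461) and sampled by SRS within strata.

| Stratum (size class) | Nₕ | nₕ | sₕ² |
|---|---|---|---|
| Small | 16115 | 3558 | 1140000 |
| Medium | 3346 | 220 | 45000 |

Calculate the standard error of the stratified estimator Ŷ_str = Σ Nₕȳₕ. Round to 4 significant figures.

Var(Ŷ_str) = Σₕ Nₕ²(1 − fₕ)sₕ²/nₕ.
Small: 16115²·(1 − 3558/16115)·1140000/3558 = 6.4835835 × 10^10.
Medium: 3346²·(1 − 220/3346)·45000/220 = 2.1394628 × 10^9.
Sum = 6.6975298 × 10^10.
SE = √(6.6975298 × 10^10) = 258800.

258800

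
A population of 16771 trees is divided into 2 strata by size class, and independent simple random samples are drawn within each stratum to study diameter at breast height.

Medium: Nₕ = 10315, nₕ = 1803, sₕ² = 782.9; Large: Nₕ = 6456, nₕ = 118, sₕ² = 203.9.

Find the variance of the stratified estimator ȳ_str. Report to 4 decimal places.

Var(ȳ_str) = Σₕ Wₕ²(1 − fₕ)sₕ²/nₕ with Wₕ = Nₕ/N, N = 16771.
Medium: Wₕ = 0.61504979; term = 0.61504979²·(1 − 0.17479399)·782.9/1803 = 0.13554812.
Large: Wₕ = 0.38495021; term = 0.38495021²·(1 − 0.01827757)·203.9/118 = 0.25138135.
Sum = 0.38692947.

0.3869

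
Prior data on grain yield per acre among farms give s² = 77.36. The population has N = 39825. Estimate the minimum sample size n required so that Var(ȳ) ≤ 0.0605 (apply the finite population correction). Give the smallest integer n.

1239

Without fpc, n₀ = s²/D = 77.36/0.0605 = 1278.6777.
With fpc, (1 − n/N)·s²/n ≤ D requires n ≥ n₀/(1 + n₀/N) = 1278.6777/(1 + 1278.6777/39825) = 1238.8998.
Rounding up, n = 1239.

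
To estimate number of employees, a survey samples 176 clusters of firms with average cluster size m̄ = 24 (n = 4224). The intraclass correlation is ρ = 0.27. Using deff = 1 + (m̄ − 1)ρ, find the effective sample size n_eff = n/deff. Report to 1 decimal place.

585.9

deff = 1 + (24 − 1)·0.27 = 1 + 6.21 = 7.21.
n_eff = 4224 / 7.21 = 585.9.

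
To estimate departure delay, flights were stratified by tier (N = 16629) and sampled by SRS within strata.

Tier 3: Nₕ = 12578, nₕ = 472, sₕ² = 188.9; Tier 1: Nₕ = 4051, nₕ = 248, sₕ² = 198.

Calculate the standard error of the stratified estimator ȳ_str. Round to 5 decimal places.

0.51464

Var(ȳ_str) = Σₕ Wₕ²(1 − fₕ)sₕ²/nₕ with Wₕ = Nₕ/N, N = 16629.
Tier 3: Wₕ = 0.75638944; term = 0.75638944²·(1 − 0.03752584)·188.9/472 = 0.22037887.
Tier 1: Wₕ = 0.24361056; term = 0.24361056²·(1 − 0.06121945)·198/248 = 0.044480515.
Sum = 0.26485939.
SE = √(0.26485939) = 0.51464.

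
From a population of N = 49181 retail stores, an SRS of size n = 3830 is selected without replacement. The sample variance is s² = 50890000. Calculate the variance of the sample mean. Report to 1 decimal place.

Under SRS without replacement, Var(ȳ) = (1 − f)·s²/n with f = n/N = 3830/49181 = 0.07787560.
Var(ȳ) = (1 − 0.07787560)·50890000/3830 = 0.92212440·13287.206 = 12252.457.

12252.5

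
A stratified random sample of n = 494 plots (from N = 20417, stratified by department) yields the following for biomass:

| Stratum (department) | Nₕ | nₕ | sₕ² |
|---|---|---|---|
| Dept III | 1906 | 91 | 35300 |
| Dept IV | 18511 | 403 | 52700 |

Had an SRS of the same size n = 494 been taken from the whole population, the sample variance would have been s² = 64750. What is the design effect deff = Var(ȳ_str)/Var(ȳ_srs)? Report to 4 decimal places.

0.8473

Var(ȳ_str) = Σ Wₕ²(1−fₕ)sₕ²/nₕ with Wₕ = Nₕ/20417:
  Dept III: (1906/20417)²·(1−91/1906)·35300/91 = 3.2192076
  Dept IV: (18511/20417)²·(1−403/18511)·52700/403 = 105.1531
  → Var(ȳ_str) = 108.37231.
Var(ȳ_srs) = (1 − 494/20417)·64750/494 = 127.9015.
deff = 108.37231 / 127.9015 = 0.8473.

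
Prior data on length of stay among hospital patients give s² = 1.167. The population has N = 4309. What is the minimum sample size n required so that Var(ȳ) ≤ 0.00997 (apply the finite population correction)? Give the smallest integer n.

114

Without fpc, n₀ = s²/D = 1.167/0.00997 = 117.0512.
With fpc, (1 − n/N)·s²/n ≤ D requires n ≥ n₀/(1 + n₀/N) = 117.0512/(1 + 117.0512/4309) = 113.9557.
Rounding up, n = 114.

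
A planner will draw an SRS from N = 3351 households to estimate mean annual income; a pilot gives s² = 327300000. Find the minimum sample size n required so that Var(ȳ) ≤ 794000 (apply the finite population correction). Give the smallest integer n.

368

Without fpc, n₀ = s²/D = 327300000/794000 = 412.2166.
With fpc, (1 − n/N)·s²/n ≤ D requires n ≥ n₀/(1 + n₀/N) = 412.2166/(1 + 412.2166/3351) = 367.0631.
Rounding up, n = 368.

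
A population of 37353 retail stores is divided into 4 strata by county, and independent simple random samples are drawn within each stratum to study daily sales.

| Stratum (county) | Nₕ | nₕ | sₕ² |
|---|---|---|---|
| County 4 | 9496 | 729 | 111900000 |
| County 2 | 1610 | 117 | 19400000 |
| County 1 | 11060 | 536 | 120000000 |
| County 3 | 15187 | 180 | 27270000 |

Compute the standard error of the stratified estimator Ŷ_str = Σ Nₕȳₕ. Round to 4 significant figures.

8.589 × 10^6

Var(Ŷ_str) = Σₕ Nₕ²(1 − fₕ)sₕ²/nₕ.
County 4: 9496²·(1 − 729/9496)·111900000/729 = 1.2778924 × 10^13.
County 2: 1610²·(1 − 117/1610)·19400000/117 = 3.985672 × 10^11.
County 1: 11060²·(1 − 536/11060)·120000000/536 = 2.6058681 × 10^13.
County 3: 15187²·(1 − 180/15187)·27270000/180 = 3.4528563 × 10^13.
Sum = 7.3764735 × 10^13.
SE = √(7.3764735 × 10^13) = 8.589 × 10^6.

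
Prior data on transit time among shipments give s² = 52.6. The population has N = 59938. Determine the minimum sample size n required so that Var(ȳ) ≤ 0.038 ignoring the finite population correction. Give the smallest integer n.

1385

Without fpc, n₀ = s²/D = 52.6/0.038 = 1384.2105.
Rounding up, n = 1385.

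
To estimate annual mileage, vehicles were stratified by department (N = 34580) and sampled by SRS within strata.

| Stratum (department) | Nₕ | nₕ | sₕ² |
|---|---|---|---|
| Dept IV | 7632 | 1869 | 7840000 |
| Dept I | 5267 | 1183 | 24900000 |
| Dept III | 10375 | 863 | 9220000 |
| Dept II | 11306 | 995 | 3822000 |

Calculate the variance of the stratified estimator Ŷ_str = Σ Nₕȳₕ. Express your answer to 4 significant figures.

Var(Ŷ_str) = Σₕ Nₕ²(1 − fₕ)sₕ²/nₕ.
Dept IV: 7632²·(1 − 1869/7632)·7840000/1869 = 1.8449888 × 10^11.
Dept I: 5267²·(1 − 1183/5267)·24900000/1183 = 4.5275542 × 10^11.
Dept III: 10375²·(1 − 863/10375)·9220000/863 = 1.0543385 × 10^12.
Dept II: 11306²·(1 − 995/11306)·3822000/995 = 4.4779307 × 10^11.
Sum = 2.1393859 × 10^12.

2.139 × 10^12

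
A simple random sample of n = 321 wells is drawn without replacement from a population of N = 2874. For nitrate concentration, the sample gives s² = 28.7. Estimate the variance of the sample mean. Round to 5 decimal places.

0.07942

Under SRS without replacement, Var(ȳ) = (1 − f)·s²/n with f = n/N = 321/2874 = 0.11169102.
Var(ȳ) = (1 − 0.11169102)·28.7/321 = 0.88830898·0.0894081 = 0.079422018.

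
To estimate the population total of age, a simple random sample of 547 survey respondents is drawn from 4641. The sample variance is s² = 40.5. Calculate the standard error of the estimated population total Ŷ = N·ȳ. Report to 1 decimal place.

Var(Ŷ) = N²·Var(ȳ) = N²·(1 − n/N)·s²/n.
f = 547/4641 = 0.11786253; Var(ȳ) = 0.88213747·40.5/547 = 0.065313652.
Var(Ŷ) = 4641² · 0.065313652 = 1.406783 × 10^6.
SE(Ŷ) = √(1.406783 × 10^6) = 1186.1.

1186.1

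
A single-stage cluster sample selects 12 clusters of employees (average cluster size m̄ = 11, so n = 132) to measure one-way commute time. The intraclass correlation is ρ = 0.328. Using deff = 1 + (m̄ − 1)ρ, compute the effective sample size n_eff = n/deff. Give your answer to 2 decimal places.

deff = 1 + (11 − 1)·0.328 = 1 + 3.28 = 4.28.
n_eff = 132 / 4.28 = 30.84.

30.84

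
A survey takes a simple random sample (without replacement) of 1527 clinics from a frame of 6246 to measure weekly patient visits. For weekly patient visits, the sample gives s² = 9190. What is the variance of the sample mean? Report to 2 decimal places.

4.55

Under SRS without replacement, Var(ȳ) = (1 − f)·s²/n with f = n/N = 1527/6246 = 0.24447646.
Var(ȳ) = (1 − 0.24447646)·9190/1527 = 0.75552354·6.0183366 = 4.5469949.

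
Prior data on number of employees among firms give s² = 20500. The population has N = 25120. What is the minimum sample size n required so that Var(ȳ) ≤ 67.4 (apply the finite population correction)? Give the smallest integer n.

301

Without fpc, n₀ = s²/D = 20500/67.4 = 304.1543.
With fpc, (1 − n/N)·s²/n ≤ D requires n ≥ n₀/(1 + n₀/N) = 304.1543/(1 + 304.1543/25120) = 300.5156.
Rounding up, n = 301.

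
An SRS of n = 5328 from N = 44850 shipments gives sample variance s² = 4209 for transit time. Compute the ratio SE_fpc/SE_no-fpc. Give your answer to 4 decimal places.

f = n/N = 5328/44850 = 0.11879599.
SE_no-fpc = √(s²/n) = 0.88880677; SE_fpc = √((1−f)s²/n) = 0.83434485.
Ratio = √(1−f) = 0.93872467.

0.9387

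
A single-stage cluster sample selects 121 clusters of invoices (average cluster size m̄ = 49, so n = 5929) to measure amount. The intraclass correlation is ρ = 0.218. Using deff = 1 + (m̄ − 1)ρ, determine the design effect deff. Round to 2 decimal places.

deff = 1 + (49 − 1)·0.218 = 1 + 10.464 = 11.464.

11.46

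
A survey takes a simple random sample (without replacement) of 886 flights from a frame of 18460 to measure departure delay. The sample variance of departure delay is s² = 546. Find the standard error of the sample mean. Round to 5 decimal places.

Under SRS without replacement, Var(ȳ) = (1 − f)·s²/n with f = n/N = 886/18460 = 0.04799567.
Var(ȳ) = (1 − 0.04799567)·546/886 = 0.95200433·0.61625282 = 0.58667536.
SE(ȳ) = √(0.58667536) = 0.76595.

0.76595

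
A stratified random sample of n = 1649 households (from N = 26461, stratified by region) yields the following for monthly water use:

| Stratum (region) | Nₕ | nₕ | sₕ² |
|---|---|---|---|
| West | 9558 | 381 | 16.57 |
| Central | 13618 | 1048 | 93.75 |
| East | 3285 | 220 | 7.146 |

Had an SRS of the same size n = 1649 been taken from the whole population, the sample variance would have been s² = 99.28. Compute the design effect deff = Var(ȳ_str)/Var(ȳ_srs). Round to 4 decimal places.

Var(ȳ_str) = Σ Wₕ²(1−fₕ)sₕ²/nₕ with Wₕ = Nₕ/26461:
  West: (9558/26461)²·(1−381/9558)·16.57/381 = 0.0054481968
  Central: (13618/26461)²·(1−1048/13618)·93.75/1048 = 0.021869865
  East: (3285/26461)²·(1−220/3285)·7.146/220 = 4.6708259 × 10^-4
  → Var(ȳ_str) = 0.027785144.
Var(ȳ_srs) = (1 − 1649/26461)·99.28/1649 = 0.056454249.
deff = 0.027785144 / 0.056454249 = 0.4922.

0.4922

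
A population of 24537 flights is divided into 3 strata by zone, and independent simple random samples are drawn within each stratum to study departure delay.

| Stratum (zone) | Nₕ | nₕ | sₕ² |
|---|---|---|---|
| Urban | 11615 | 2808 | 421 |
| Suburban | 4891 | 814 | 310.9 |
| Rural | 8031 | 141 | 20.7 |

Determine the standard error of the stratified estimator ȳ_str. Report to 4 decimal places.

0.2315

Var(ȳ_str) = Σₕ Wₕ²(1 − fₕ)sₕ²/nₕ with Wₕ = Nₕ/N, N = 24537.
Urban: Wₕ = 0.47336675; term = 0.47336675²·(1 − 0.24175635)·421/2808 = 0.025473539.
Suburban: Wₕ = 0.19933162; term = 0.19933162²·(1 − 0.16642813)·310.9/814 = 0.012650036.
Rural: Wₕ = 0.32730163; term = 0.32730163²·(1 − 0.01755697)·20.7/141 = 0.015450941.
Sum = 0.053574516.
SE = √(0.053574516) = 0.2315.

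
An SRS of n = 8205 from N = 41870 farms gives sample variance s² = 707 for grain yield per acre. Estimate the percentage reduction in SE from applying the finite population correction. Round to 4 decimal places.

f = n/N = 8205/41870 = 0.19596370.
SE_no-fpc = √(s²/n) = 0.29354211; SE_fpc = √((1−f)s²/n) = 0.26321355.
Ratio = √(1−f) = 0.89668071. Reduction = 100·(1 − 0.89668071) = 10.3319%.

10.3319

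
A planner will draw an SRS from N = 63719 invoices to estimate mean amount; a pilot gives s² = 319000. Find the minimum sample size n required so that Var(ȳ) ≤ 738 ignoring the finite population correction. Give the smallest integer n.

Without fpc, n₀ = s²/D = 319000/738 = 432.2493.
Rounding up, n = 433.

433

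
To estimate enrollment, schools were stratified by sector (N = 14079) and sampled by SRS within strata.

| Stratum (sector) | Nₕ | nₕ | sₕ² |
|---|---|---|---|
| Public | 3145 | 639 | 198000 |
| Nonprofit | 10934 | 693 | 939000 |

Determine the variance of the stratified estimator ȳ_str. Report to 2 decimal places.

Var(ȳ_str) = Σₕ Wₕ²(1 − fₕ)sₕ²/nₕ with Wₕ = Nₕ/N, N = 14079.
Public: Wₕ = 0.22338234; term = 0.22338234²·(1 − 0.20317965)·198000/639 = 12.320333.
Nonprofit: Wₕ = 0.77661766; term = 0.77661766²·(1 − 0.06338028)·939000/693 = 765.43828.
Sum = 777.75861.

777.76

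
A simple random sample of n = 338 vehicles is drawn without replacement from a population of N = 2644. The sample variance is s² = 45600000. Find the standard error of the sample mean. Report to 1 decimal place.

343.0

Under SRS without replacement, Var(ȳ) = (1 − f)·s²/n with f = n/N = 338/2644 = 0.12783661.
Var(ȳ) = (1 − 0.12783661)·45600000/338 = 0.87216339·134911.24 = 117664.65.
SE(ȳ) = √(117664.65) = 343.0.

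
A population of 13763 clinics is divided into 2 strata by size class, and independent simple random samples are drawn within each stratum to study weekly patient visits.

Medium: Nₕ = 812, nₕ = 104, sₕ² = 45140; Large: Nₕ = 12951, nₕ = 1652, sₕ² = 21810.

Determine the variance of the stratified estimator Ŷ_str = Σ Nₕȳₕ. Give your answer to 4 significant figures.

2.181 × 10^9

Var(Ŷ_str) = Σₕ Nₕ²(1 − fₕ)sₕ²/nₕ.
Medium: 812²·(1 − 104/812)·45140/104 = 2.4952698 × 10^8.
Large: 12951²·(1 − 1652/12951)·21810/1652 = 1.9319191 × 10^9.
Sum = 2.1814461 × 10^9.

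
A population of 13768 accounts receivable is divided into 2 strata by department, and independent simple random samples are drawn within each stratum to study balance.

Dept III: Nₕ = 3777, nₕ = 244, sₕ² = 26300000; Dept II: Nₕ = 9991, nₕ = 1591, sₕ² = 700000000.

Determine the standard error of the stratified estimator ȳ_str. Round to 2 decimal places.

Var(ȳ_str) = Σₕ Wₕ²(1 − fₕ)sₕ²/nₕ with Wₕ = Nₕ/N, N = 13768.
Dept III: Wₕ = 0.27433178; term = 0.27433178²·(1 − 0.06460154)·26300000/244 = 7587.7817.
Dept II: Wₕ = 0.72566822; term = 0.72566822²·(1 − 0.15924332)·700000000/1591 = 194793.47.
Sum = 202381.25.
SE = √(202381.25) = 449.87.

449.87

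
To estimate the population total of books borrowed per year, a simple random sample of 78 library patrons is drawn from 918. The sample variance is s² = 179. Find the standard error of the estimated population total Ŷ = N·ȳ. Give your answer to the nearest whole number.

1330

Var(Ŷ) = N²·Var(ȳ) = N²·(1 − n/N)·s²/n.
f = 78/918 = 0.08496732; Var(ȳ) = 0.91503268·179/78 = 2.0998827.
Var(Ŷ) = 918² · 2.0998827 = 1.7696215 × 10^6.
SE(Ŷ) = √(1.7696215 × 10^6) = 1330.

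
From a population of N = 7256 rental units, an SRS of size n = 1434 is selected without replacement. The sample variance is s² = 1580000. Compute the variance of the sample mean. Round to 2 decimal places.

Under SRS without replacement, Var(ȳ) = (1 − f)·s²/n with f = n/N = 1434/7256 = 0.19762955.
Var(ȳ) = (1 − 0.19762955)·1580000/1434 = 0.80237045·1101.8131 = 884.06228.

884.06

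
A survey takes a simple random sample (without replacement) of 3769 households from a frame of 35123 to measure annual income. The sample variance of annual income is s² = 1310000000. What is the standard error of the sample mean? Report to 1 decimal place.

557.0

Under SRS without replacement, Var(ȳ) = (1 − f)·s²/n with f = n/N = 3769/35123 = 0.10730860.
Var(ȳ) = (1 − 0.10730860)·1310000000/3769 = 0.89269140·347572.3 = 310274.8.
SE(ȳ) = √(310274.8) = 557.0.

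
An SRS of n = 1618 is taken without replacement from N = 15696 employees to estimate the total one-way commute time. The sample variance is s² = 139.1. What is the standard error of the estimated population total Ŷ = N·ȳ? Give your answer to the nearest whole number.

Var(Ŷ) = N²·Var(ȳ) = N²·(1 − n/N)·s²/n.
f = 1618/15696 = 0.10308359; Var(ȳ) = 0.89691641·139.1/1618 = 0.077108203.
Var(Ŷ) = 15696² · 0.077108203 = 1.8996717 × 10^7.
SE(Ŷ) = √(1.8996717 × 10^7) = 4359.

4359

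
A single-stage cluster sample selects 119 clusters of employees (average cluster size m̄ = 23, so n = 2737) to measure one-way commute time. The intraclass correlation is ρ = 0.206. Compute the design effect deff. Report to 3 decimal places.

deff = 1 + (23 − 1)·0.206 = 1 + 4.532 = 5.532.

5.532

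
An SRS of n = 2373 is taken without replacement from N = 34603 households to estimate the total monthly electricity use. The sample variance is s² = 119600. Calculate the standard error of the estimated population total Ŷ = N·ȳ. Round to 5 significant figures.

Var(Ŷ) = N²·Var(ȳ) = N²·(1 − n/N)·s²/n.
f = 2373/34603 = 0.06857787; Var(ȳ) = 0.93142213·119600/2373 = 46.943989.
Var(Ŷ) = 34603² · 46.943989 = 5.6209212 × 10^10.
SE(Ŷ) = √(5.6209212 × 10^10) = 237080.

237080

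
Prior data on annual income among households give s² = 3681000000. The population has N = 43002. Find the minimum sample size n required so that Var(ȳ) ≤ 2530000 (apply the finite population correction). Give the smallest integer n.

Without fpc, n₀ = s²/D = 3681000000/2530000 = 1454.9407.
With fpc, (1 − n/N)·s²/n ≤ D requires n ≥ n₀/(1 + n₀/N) = 1454.9407/(1 + 1454.9407/43002) = 1407.3249.
Rounding up, n = 1408.

1408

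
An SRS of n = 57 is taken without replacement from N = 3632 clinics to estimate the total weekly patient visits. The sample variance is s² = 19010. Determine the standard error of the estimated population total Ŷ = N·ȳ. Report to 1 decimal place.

Var(Ŷ) = N²·Var(ȳ) = N²·(1 − n/N)·s²/n.
f = 57/3632 = 0.01569383; Var(ȳ) = 0.98430617·19010/57 = 328.27474.
Var(Ŷ) = 3632² · 328.27474 = 4.3304113 × 10^9.
SE(Ŷ) = √(4.3304113 × 10^9) = 65805.9.

65805.9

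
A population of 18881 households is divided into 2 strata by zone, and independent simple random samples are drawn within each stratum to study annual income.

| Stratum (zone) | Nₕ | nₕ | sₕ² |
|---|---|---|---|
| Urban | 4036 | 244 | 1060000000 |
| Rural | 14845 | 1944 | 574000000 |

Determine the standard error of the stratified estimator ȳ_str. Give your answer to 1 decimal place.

587.5

Var(ȳ_str) = Σₕ Wₕ²(1 − fₕ)sₕ²/nₕ with Wₕ = Nₕ/N, N = 18881.
Urban: Wₕ = 0.21375986; term = 0.21375986²·(1 − 0.06045590)·1060000000/244 = 186502.88.
Rural: Wₕ = 0.78624014; term = 0.78624014²·(1 − 0.13095318)·574000000/1944 = 158624.12.
Sum = 345127.
SE = √(345127) = 587.5.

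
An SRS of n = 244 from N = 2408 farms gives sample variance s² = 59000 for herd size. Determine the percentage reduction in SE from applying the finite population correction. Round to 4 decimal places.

f = n/N = 244/2408 = 0.10132890.
SE_no-fpc = √(s²/n) = 15.550025; SE_fpc = √((1−f)s²/n) = 14.741154.
Ratio = √(1−f) = 0.94798265. Reduction = 100·(1 − 0.94798265) = 5.2017%.

5.2017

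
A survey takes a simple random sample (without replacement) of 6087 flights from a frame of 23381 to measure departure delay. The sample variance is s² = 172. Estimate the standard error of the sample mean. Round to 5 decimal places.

Under SRS without replacement, Var(ȳ) = (1 − f)·s²/n with f = n/N = 6087/23381 = 0.26033959.
Var(ȳ) = (1 − 0.26033959)·172/6087 = 0.73966041·0.028256941 = 0.020900541.
SE(ȳ) = √(0.020900541) = 0.14457.

0.14457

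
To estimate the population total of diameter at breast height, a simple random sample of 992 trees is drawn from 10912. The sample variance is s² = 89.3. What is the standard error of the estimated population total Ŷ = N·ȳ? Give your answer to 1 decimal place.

3121.6

Var(Ŷ) = N²·Var(ȳ) = N²·(1 − n/N)·s²/n.
f = 992/10912 = 0.09090909; Var(ȳ) = 0.90909091·89.3/992 = 0.08183651.
Var(Ŷ) = 10912² · 0.08183651 = 9.744416 × 10^6.
SE(Ŷ) = √(9.744416 × 10^6) = 3121.6.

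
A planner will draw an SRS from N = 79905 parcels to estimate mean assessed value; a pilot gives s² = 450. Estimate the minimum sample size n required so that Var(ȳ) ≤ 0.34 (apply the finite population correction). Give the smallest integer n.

Without fpc, n₀ = s²/D = 450/0.34 = 1323.5294.
With fpc, (1 − n/N)·s²/n ≤ D requires n ≥ n₀/(1 + n₀/N) = 1323.5294/(1 + 1323.5294/79905) = 1301.9639.
Rounding up, n = 1302.

1302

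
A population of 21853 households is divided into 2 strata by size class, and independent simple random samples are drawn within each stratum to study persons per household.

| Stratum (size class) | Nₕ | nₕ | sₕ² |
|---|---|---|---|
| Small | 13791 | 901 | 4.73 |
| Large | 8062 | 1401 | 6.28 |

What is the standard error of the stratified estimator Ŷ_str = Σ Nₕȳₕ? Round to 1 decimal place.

Var(Ŷ_str) = Σₕ Nₕ²(1 − fₕ)sₕ²/nₕ.
Small: 13791²·(1 − 901/13791)·4.73/901 = 933222.12.
Large: 8062²·(1 − 1401/8062)·6.28/1401 = 240715.32.
Sum = 1.1739374 × 10^6.
SE = √(1.1739374 × 10^6) = 1083.5.

1083.5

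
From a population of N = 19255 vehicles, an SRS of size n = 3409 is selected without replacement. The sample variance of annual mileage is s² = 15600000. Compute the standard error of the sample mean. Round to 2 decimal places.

Under SRS without replacement, Var(ȳ) = (1 − f)·s²/n with f = n/N = 3409/19255 = 0.17704492.
Var(ȳ) = (1 − 0.17704492)·15600000/3409 = 0.82295508·4576.122 = 3765.9429.
SE(ȳ) = √(3765.9429) = 61.37.

61.37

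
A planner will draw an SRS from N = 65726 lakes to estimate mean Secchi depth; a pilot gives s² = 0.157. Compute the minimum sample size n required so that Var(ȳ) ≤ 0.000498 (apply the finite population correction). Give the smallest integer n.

314

Without fpc, n₀ = s²/D = 0.157/0.000498 = 315.2610.
With fpc, (1 − n/N)·s²/n ≤ D requires n ≥ n₀/(1 + n₀/N) = 315.2610/(1 + 315.2610/65726) = 313.7560.
Rounding up, n = 314.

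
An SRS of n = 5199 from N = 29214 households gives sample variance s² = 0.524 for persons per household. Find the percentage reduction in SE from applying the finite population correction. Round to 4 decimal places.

f = n/N = 5199/29214 = 0.17796262.
SE_no-fpc = √(s²/n) = 0.010039353; SE_fpc = √((1−f)s²/n) = 0.0091023078.
Ratio = √(1−f) = 0.90666277. Reduction = 100·(1 − 0.90666277) = 9.3337%.

9.3337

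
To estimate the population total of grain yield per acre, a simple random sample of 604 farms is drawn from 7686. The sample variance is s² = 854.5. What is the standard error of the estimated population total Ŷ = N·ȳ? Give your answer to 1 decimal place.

Var(Ŷ) = N²·Var(ȳ) = N²·(1 − n/N)·s²/n.
f = 604/7686 = 0.07858444; Var(ȳ) = 0.92141556·854.5/604 = 1.3035589.
Var(Ŷ) = 7686² · 1.3035589 = 7.7007215 × 10^7.
SE(Ŷ) = √(7.7007215 × 10^7) = 8775.4.

8775.4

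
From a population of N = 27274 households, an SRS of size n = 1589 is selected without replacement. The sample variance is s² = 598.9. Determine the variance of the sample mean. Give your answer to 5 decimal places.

0.35495

Under SRS without replacement, Var(ȳ) = (1 − f)·s²/n with f = n/N = 1589/27274 = 0.05826061.
Var(ȳ) = (1 − 0.05826061)·598.9/1589 = 0.94173939·0.37690371 = 0.35494507.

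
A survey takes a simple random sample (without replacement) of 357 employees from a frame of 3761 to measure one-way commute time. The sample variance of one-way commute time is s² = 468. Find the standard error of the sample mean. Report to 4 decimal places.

1.0893

Under SRS without replacement, Var(ȳ) = (1 − f)·s²/n with f = n/N = 357/3761 = 0.09492156.
Var(ȳ) = (1 − 0.09492156)·468/357 = 0.90507844·1.3109244 = 1.1864894.
SE(ȳ) = √(1.1864894) = 1.0893.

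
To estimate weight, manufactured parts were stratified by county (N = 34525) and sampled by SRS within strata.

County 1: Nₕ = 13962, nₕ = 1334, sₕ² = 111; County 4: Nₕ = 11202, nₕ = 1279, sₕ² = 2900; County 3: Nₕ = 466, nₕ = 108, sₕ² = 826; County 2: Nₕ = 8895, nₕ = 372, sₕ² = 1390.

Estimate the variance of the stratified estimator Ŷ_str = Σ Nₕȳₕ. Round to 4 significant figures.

5.513 × 10^8

Var(Ŷ_str) = Σₕ Nₕ²(1 − fₕ)sₕ²/nₕ.
County 1: 13962²·(1 − 1334/13962)·111/1334 = 1.467065 × 10^7.
County 4: 11202²·(1 − 1279/11202)·2900/1279 = 2.5203799 × 10^8.
County 3: 466²·(1 − 108/466)·826/108 = 1.2759253 × 10^6.
County 2: 8895²·(1 − 372/8895)·1390/372 = 2.8327634 × 10^8.
Sum = 5.5126091 × 10^8.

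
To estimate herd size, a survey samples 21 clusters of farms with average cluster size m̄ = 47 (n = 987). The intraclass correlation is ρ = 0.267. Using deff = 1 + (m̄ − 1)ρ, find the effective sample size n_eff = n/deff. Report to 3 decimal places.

74.311

deff = 1 + (47 − 1)·0.267 = 1 + 12.282 = 13.282.
n_eff = 987 / 13.282 = 74.311.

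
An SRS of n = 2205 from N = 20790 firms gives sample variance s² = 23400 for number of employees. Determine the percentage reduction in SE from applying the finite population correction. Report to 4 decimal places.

5.4516

f = n/N = 2205/20790 = 0.10606061.
SE_no-fpc = √(s²/n) = 3.2576441; SE_fpc = √((1−f)s²/n) = 3.0800493.
Ratio = √(1−f) = 0.94548368. Reduction = 100·(1 − 0.94548368) = 5.4516%.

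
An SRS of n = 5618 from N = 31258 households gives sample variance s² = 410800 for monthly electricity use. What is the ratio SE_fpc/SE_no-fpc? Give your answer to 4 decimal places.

f = n/N = 5618/31258 = 0.17972999.
SE_no-fpc = √(s²/n) = 8.5511466; SE_fpc = √((1−f)s²/n) = 7.7446673.
Ratio = √(1−f) = 0.90568759.

0.9057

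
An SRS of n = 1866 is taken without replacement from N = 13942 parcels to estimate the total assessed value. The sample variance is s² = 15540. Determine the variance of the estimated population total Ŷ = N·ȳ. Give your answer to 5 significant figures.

Var(Ŷ) = N²·Var(ȳ) = N²·(1 − n/N)·s²/n.
f = 1866/13942 = 0.13384020; Var(ȳ) = 0.86615980·15540/1866 = 7.2133566.
Var(Ŷ) = 13942² · 7.2133566 = 1.4021277 × 10^9.

1.4021 × 10^9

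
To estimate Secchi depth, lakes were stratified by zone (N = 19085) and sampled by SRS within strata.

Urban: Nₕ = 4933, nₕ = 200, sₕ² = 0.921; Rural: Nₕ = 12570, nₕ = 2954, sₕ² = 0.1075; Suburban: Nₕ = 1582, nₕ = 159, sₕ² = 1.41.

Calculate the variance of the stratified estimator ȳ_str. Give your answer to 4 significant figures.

Var(ȳ_str) = Σₕ Wₕ²(1 − fₕ)sₕ²/nₕ with Wₕ = Nₕ/N, N = 19085.
Urban: Wₕ = 0.25847524; term = 0.25847524²·(1 − 0.04054328)·0.921/200 = 2.9518408 × 10^-4.
Rural: Wₕ = 0.65863243; term = 0.65863243²·(1 − 0.23500398)·0.1075/2954 = 1.2076564 × 10^-5.
Suburban: Wₕ = 0.08289232; term = 0.08289232²·(1 − 0.10050569)·1.41/159 = 5.4808642 × 10^-5.
Sum = 3.6206929 × 10^-4.

3.621 × 10^-4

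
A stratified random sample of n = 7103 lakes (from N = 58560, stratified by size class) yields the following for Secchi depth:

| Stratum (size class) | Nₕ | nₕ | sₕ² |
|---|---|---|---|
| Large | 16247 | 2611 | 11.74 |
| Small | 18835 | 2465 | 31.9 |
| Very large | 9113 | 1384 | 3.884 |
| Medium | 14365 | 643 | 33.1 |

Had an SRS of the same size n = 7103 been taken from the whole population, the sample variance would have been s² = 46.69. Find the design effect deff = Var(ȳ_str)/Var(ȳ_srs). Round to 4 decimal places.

0.7740

Var(ȳ_str) = Σ Wₕ²(1−fₕ)sₕ²/nₕ with Wₕ = Nₕ/58560:
  Large: (16247/58560)²·(1−2611/16247)·11.74/2611 = 2.9048202 × 10^-4
  Small: (18835/58560)²·(1−2465/18835)·31.9/2465 = 0.0011635523
  Very large: (9113/58560)²·(1−1384/9113)·3.884/1384 = 5.7640226 × 10^-5
  Medium: (14365/58560)²·(1−643/14365)·33.1/643 = 0.0029589521
  → Var(ȳ_str) = 0.0044706266.
Var(ȳ_srs) = (1 − 7103/58560)·46.69/7103 = 0.005775977.
deff = 0.0044706266 / 0.005775977 = 0.7740.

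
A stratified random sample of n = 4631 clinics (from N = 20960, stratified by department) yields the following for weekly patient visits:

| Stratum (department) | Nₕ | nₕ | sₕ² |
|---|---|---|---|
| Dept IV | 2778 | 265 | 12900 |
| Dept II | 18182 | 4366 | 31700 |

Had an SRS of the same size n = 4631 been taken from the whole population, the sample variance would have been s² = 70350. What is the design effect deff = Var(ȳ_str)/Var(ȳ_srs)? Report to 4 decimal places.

0.4162

Var(ȳ_str) = Σ Wₕ²(1−fₕ)sₕ²/nₕ with Wₕ = Nₕ/20960:
  Dept IV: (2778/20960)²·(1−265/2778)·12900/265 = 0.77354576
  Dept II: (18182/20960)²·(1−4366/18182)·31700/4366 = 4.1516139
  → Var(ȳ_str) = 4.9251597.
Var(ȳ_srs) = (1 − 4631/20960)·70350/4631 = 11.83471.
deff = 4.9251597 / 11.83471 = 0.4162.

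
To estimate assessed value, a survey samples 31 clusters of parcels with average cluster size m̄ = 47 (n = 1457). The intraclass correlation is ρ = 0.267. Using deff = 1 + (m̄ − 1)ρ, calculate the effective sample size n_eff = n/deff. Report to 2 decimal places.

deff = 1 + (47 − 1)·0.267 = 1 + 12.282 = 13.282.
n_eff = 1457 / 13.282 = 109.70.

109.70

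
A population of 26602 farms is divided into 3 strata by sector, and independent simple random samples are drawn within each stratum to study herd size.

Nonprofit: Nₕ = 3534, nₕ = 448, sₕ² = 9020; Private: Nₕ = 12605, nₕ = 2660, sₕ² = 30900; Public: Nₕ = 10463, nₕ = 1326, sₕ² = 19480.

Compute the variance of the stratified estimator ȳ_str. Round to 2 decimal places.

Var(ȳ_str) = Σₕ Wₕ²(1 − fₕ)sₕ²/nₕ with Wₕ = Nₕ/N, N = 26602.
Nonprofit: Wₕ = 0.13284715; term = 0.13284715²·(1 − 0.12676853)·9020/448 = 0.31028617.
Private: Wₕ = 0.47383655; term = 0.47383655²·(1 − 0.21102737)·30900/2660 = 2.0577656.
Public: Wₕ = 0.39331629; term = 0.39331629²·(1 − 0.12673229)·19480/1326 = 1.984617.
Sum = 4.3526688.

4.35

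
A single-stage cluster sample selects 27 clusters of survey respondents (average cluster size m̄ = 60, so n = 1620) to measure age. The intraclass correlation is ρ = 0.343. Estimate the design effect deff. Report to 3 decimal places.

21.237

deff = 1 + (60 − 1)·0.343 = 1 + 20.237 = 21.237.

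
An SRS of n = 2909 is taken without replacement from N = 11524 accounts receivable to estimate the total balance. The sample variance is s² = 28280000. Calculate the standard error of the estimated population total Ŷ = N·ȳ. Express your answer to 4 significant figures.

Var(Ŷ) = N²·Var(ȳ) = N²·(1 − n/N)·s²/n.
f = 2909/11524 = 0.25242971; Var(ȳ) = 0.74757029·28280000/2909 = 7267.5448.
Var(Ŷ) = 11524² · 7267.5448 = 9.6514867 × 10^11.
SE(Ŷ) = √(9.6514867 × 10^11) = 982400.

982400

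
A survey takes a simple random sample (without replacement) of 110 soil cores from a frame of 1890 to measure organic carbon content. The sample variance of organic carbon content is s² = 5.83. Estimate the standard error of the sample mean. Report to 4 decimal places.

0.2234

Under SRS without replacement, Var(ȳ) = (1 − f)·s²/n with f = n/N = 110/1890 = 0.05820106.
Var(ȳ) = (1 − 0.05820106)·5.83/110 = 0.94179894·0.053 = 0.049915344.
SE(ȳ) = √(0.049915344) = 0.2234.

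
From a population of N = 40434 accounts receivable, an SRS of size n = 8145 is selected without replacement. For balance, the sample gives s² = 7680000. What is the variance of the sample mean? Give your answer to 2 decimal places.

752.97

Under SRS without replacement, Var(ȳ) = (1 − f)·s²/n with f = n/N = 8145/40434 = 0.20143938.
Var(ȳ) = (1 − 0.20143938)·7680000/8145 = 0.79856062·942.90976 = 752.9706.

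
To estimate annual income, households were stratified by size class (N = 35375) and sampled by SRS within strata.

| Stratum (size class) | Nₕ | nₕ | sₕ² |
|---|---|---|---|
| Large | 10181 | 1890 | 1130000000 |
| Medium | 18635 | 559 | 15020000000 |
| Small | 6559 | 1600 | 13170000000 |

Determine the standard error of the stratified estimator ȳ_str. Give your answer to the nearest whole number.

2736

Var(ȳ_str) = Σₕ Wₕ²(1 − fₕ)sₕ²/nₕ with Wₕ = Nₕ/N, N = 35375.
Large: Wₕ = 0.28780212; term = 0.28780212²·(1 − 0.18563992)·1130000000/1890 = 40329.338.
Medium: Wₕ = 0.52678445; term = 0.52678445²·(1 − 0.02999732)·15020000000/559 = 7.2326418 × 10^6.
Small: Wₕ = 0.18541343; term = 0.18541343²·(1 − 0.24393962)·13170000000/1600 = 213946.23.
Sum = 7.4869174 × 10^6.
SE = √(7.4869174 × 10^6) = 2736.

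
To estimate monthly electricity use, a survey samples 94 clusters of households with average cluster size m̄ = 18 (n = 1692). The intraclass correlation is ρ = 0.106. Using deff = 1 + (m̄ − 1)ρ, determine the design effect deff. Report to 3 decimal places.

2.802

deff = 1 + (18 − 1)·0.106 = 1 + 1.802 = 2.802.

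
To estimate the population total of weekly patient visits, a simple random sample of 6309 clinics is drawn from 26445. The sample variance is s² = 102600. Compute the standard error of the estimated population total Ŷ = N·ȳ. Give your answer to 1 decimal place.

Var(Ŷ) = N²·Var(ȳ) = N²·(1 − n/N)·s²/n.
f = 6309/26445 = 0.23857062; Var(ȳ) = 0.76142938·102600/6309 = 12.382732.
Var(Ŷ) = 26445² · 12.382732 = 8.6597153 × 10^9.
SE(Ŷ) = √(8.6597153 × 10^9) = 93057.6.

93057.6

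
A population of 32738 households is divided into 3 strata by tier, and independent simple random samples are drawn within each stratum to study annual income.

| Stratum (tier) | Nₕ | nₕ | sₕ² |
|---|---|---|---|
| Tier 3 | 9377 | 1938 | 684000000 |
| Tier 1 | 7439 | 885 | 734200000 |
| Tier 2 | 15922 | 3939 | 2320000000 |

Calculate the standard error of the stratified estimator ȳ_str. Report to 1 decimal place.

Var(ȳ_str) = Σₕ Wₕ²(1 − fₕ)sₕ²/nₕ with Wₕ = Nₕ/N, N = 32738.
Tier 3: Wₕ = 0.28642556; term = 0.28642556²·(1 − 0.20667591)·684000000/1938 = 22970.821.
Tier 1: Wₕ = 0.22722830; term = 0.22722830²·(1 − 0.11896760)·734200000/885 = 37738.777.
Tier 2: Wₕ = 0.48634614; term = 0.48634614²·(1 − 0.24739354)·2320000000/3939 = 104848.18.
Sum = 165557.78.
SE = √(165557.78) = 406.9.

406.9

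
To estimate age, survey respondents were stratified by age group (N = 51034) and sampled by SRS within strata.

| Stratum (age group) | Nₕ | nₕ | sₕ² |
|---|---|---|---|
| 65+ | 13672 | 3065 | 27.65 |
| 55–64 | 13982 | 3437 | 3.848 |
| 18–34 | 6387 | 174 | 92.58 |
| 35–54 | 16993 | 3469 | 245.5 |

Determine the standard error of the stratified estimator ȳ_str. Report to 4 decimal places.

0.1221

Var(ȳ_str) = Σₕ Wₕ²(1 − fₕ)sₕ²/nₕ with Wₕ = Nₕ/N, N = 51034.
65+: Wₕ = 0.26789983; term = 0.26789983²·(1 − 0.22418081)·27.65/3065 = 5.0230796 × 10^-4.
55–64: Wₕ = 0.27397421; term = 0.27397421²·(1 − 0.24581605)·3.848/3437 = 6.3379994 × 10^-5.
18–34: Wₕ = 0.12515186; term = 0.12515186²·(1 − 0.02724284)·92.58/174 = 0.0081067537.
35–54: Wₕ = 0.33297410; term = 0.33297410²·(1 − 0.20414288)·245.5/3469 = 0.0062445795.
Sum = 0.014917021.
SE = √(0.014917021) = 0.1221.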